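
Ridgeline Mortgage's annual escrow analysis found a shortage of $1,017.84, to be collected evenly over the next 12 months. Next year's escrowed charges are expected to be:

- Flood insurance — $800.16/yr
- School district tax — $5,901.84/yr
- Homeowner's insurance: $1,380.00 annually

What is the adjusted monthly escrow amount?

$758.32

Flood insurance = $800.16 annually
School district tax = $5,901.84 annually
Homeowner's insurance = $1,380.00 annually
Total annual escrow = $8,082.00
Base monthly escrow = $8,082.00 ÷ 12 = $673.50
Shortage spread = $1,017.84 ÷ 12 = $84.82/mo
Adjusted monthly = $673.50 + $84.82 = $758.32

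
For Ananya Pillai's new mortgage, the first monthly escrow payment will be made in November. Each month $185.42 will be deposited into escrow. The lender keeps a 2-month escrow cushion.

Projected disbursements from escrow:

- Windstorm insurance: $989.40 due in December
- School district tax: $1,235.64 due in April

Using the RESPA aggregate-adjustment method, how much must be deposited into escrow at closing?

Cushion = 2 × $185.42 = $370.84
Trial balance (start $0, +$185.42 each month, − disbursements):
  Nov: +$185.42 → $185.42
  Dec: +$185.42 − $989.40 → -$618.56
  Jan: +$185.42 → -$433.14
  Feb: +$185.42 → -$247.72
  Mar: +$185.42 → -$62.30
  Apr: +$185.42 − $1,235.64 → -$1,112.52
  May: +$185.42 → -$927.10
  Jun: +$185.42 → -$741.68
  Jul: +$185.42 → -$556.26
  Aug: +$185.42 → -$370.84
  Sep: +$185.42 → -$185.42
  Oct: +$185.42 → $0.00
Lowest trial balance = -$1,112.52 (Apr)
Initial deposit = cushion − low point = $370.84 − (-$1,112.52) = $1,483.36

$1,483.36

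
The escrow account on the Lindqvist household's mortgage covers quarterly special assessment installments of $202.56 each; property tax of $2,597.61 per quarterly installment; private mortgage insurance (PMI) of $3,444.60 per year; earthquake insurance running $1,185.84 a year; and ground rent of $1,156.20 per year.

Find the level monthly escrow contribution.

Special assessment — $202.56 × 4 = $810.24
Property tax — $2,597.61 × 4 = $10,390.44
Private mortgage insurance (PMI) — $3,444.60
Earthquake insurance — $1,185.84
Ground rent — $1,156.20
Total annual escrow = $16,987.32
Monthly escrow = $16,987.32 / 12 = $1,415.61

$1,415.61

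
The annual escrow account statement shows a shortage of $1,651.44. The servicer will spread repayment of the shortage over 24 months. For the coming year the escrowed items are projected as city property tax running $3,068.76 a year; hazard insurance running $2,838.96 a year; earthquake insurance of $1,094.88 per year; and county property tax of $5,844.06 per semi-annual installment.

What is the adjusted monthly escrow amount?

City property tax: $3,068.76 per year
Hazard insurance: $2,838.96 per year
Earthquake insurance: $1,094.88 per year
County property tax: $5,844.06 × 2 = $11,688.12 per year
Total annual escrow = $3,068.76 + $2,838.96 + $1,094.88 + $11,688.12 = $18,690.72
Monthly = $18,690.72 / 12 = $1,557.56
Shortage spread = $1,651.44 / 24 = $68.81/mo
Adjusted monthly = $1,557.56 + $68.81 = $1,626.37

$1,626.37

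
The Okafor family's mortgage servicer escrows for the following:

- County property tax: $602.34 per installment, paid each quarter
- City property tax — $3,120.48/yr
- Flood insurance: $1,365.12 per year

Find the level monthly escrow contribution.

$574.58

County property tax = $602.34 × 4 = $2,409.36 per year
City property tax = $3,120.48 per year
Flood insurance = $1,365.12 per year
Yearly total = $6,894.96
Per month = $6,894.96 ÷ 12 = $574.58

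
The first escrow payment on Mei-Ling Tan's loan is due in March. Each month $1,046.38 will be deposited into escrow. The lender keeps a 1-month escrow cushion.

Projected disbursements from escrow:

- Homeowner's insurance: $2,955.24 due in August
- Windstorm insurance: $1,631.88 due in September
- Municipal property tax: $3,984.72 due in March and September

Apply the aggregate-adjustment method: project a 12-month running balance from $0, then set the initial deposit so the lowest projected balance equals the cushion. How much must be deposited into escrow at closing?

$6,278.28

Cushion = 1 × $1,046.38 = $1,046.38
Trial balance (start $0, +$1,046.38 each month, − disbursements):
  Mar: +$1,046.38 − $3,984.72 → -$2,938.34
  Apr: +$1,046.38 → -$1,891.96
  May: +$1,046.38 → -$845.58
  Jun: +$1,046.38 → $200.80
  Jul: +$1,046.38 → $1,247.18
  Aug: +$1,046.38 − $2,955.24 → -$661.68
  Sep: +$1,046.38 − $5,616.60 → -$5,231.90
  Oct: +$1,046.38 → -$4,185.52
  Nov: +$1,046.38 → -$3,139.14
  Dec: +$1,046.38 → -$2,092.76
  Jan: +$1,046.38 → -$1,046.38
  Feb: +$1,046.38 → $0.00
Lowest trial balance = -$5,231.90 (Sep)
Initial deposit = cushion − low point = $1,046.38 − (-$5,231.90) = $6,278.28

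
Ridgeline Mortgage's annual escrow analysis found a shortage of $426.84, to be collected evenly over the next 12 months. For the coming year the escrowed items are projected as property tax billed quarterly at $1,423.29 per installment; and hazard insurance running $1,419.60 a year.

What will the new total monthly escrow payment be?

$628.30

Property tax: $1,423.29 × 4 = $5,693.16 per year
Hazard insurance: $1,419.60 per year
Total annual escrow = $5,693.16 + $1,419.60 = $7,112.76
Monthly = $7,112.76 / 12 = $592.73
Shortage per month = $426.84 / 12 = $35.57
Adjusted monthly = $592.73 + $35.57 = $628.30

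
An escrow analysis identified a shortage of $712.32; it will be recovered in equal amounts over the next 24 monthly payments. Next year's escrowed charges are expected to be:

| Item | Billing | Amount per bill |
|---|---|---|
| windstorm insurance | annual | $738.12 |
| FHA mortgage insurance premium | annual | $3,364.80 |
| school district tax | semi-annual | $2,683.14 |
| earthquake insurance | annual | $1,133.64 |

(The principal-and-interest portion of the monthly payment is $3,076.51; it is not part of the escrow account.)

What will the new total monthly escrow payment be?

$913.25

Windstorm insurance = $738.12 per year
FHA mortgage insurance premium = $3,364.80 per year
School district tax = $2,683.14 × 2 = $5,366.28 per year
Earthquake insurance = $1,133.64 per year
Total per year = $738.12 + $3,364.80 + $5,366.28 + $1,133.64 = $10,602.84
Monthly = $10,602.84 ÷ 12 = $883.57
Shortage per month = $712.32 ÷ 24 = $29.68
Adjusted monthly = $883.57 + $29.68 = $913.25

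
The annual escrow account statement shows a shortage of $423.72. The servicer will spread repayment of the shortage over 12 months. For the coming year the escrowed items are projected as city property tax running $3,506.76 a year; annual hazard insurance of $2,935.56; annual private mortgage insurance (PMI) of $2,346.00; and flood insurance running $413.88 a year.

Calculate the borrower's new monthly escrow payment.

City property tax = $3,506.76 per year
Hazard insurance = $2,935.56 per year
Private mortgage insurance (PMI) = $2,346.00 per year
Flood insurance = $413.88 per year
Annual escrow total = $9,202.20
Monthly escrow = $9,202.20 ÷ 12 = $766.85
Monthly shortage recovery: $423.72 ÷ 12 = $35.31
New monthly escrow = $766.85 + $35.31 = $802.16

$802.16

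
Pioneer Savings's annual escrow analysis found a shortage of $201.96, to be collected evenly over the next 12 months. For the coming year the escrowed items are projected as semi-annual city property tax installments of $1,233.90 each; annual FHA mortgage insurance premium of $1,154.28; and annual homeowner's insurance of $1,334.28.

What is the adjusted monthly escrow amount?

City property tax — $1,233.90 × 2 = $2,467.80
FHA mortgage insurance premium — $1,154.28
Homeowner's insurance — $1,334.28
Total per year = $2,467.80 + $1,154.28 + $1,334.28 = $4,956.36
Per month = $4,956.36 / 12 = $413.03
Monthly shortage recovery: $201.96 / 12 = $16.83
New monthly escrow = $413.03 + $16.83 = $429.86

$429.86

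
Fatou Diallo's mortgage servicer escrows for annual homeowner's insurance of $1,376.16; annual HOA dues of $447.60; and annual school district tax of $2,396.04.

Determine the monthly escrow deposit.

Homeowner's insurance: $1,376.16 per year
HOA dues: $447.60 per year
School district tax: $2,396.04 per year
Yearly total = $4,219.80
Monthly escrow = $4,219.80 ÷ 12 = $351.65

$351.65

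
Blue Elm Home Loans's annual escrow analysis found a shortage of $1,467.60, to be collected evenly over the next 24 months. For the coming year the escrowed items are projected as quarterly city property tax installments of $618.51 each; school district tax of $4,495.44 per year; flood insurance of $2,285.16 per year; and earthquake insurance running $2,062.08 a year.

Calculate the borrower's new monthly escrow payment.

$1,004.21

City property tax = $618.51 × 4 = $2,474.04 annually
School district tax = $4,495.44 annually
Flood insurance = $2,285.16 annually
Earthquake insurance = $2,062.08 annually
Total annual escrow = $2,474.04 + $4,495.44 + $2,285.16 + $2,062.08 = $11,316.72
Monthly = $11,316.72 / 12 = $943.06
Monthly shortage recovery: $1,467.60 / 24 = $61.15
Adjusted monthly = $943.06 + $61.15 = $1,004.21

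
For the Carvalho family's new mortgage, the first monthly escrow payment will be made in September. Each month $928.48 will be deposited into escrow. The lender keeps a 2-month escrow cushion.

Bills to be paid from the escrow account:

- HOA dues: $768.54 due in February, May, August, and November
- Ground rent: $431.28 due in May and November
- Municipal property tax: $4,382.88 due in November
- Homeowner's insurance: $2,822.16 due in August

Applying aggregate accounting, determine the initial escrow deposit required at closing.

$4,654.22

Cushion = 2 × $928.48 = $1,856.96
Trial balance (start $0, +$928.48 each month, − disbursements):
  Sep: +$928.48 → $928.48
  Oct: +$928.48 → $1,856.96
  Nov: +$928.48 − $5,582.70 → -$2,797.26
  Dec: +$928.48 → -$1,868.78
  Jan: +$928.48 → -$940.30
  Feb: +$928.48 − $768.54 → -$780.36
  Mar: +$928.48 → $148.12
  Apr: +$928.48 → $1,076.60
  May: +$928.48 − $1,199.82 → $805.26
  Jun: +$928.48 → $1,733.74
  Jul: +$928.48 → $2,662.22
  Aug: +$928.48 − $3,590.70 → $0.00
Lowest trial balance = -$2,797.26 (Nov)
Initial deposit = cushion − low point = $1,856.96 − (-$2,797.26) = $4,654.22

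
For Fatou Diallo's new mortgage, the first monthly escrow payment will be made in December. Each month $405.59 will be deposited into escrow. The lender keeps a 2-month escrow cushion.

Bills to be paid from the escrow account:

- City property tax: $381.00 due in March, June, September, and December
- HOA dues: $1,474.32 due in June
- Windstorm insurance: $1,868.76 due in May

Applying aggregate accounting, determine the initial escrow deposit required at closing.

Cushion = 2 × $405.59 = $811.18
Trial balance (start $0, +$405.59 each month, − disbursements):
  Dec: +$405.59 − $381.00 → $24.59
  Jan: +$405.59 → $430.18
  Feb: +$405.59 → $835.77
  Mar: +$405.59 − $381.00 → $860.36
  Apr: +$405.59 → $1,265.95
  May: +$405.59 − $1,868.76 → -$197.22
  Jun: +$405.59 − $1,855.32 → -$1,646.95
  Jul: +$405.59 → -$1,241.36
  Aug: +$405.59 → -$835.77
  Sep: +$405.59 − $381.00 → -$811.18
  Oct: +$405.59 → -$405.59
  Nov: +$405.59 → $0.00
Lowest trial balance = -$1,646.95 (Jun)
Initial deposit = cushion − low point = $811.18 − (-$1,646.95) = $2,458.13

$2,458.13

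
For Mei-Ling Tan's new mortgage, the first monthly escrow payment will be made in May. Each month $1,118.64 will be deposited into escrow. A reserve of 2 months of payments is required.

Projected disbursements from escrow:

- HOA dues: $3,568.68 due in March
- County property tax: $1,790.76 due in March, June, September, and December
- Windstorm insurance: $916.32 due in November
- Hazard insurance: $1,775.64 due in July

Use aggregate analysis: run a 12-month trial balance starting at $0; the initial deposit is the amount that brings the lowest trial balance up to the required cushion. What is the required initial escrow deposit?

$3,355.92

Cushion = 2 × $1,118.64 = $2,237.28
Trial balance (start $0, +$1,118.64 each month, − disbursements):
  May: +$1,118.64 → $1,118.64
  Jun: +$1,118.64 − $1,790.76 → $446.52
  Jul: +$1,118.64 − $1,775.64 → -$210.48
  Aug: +$1,118.64 → $908.16
  Sep: +$1,118.64 − $1,790.76 → $236.04
  Oct: +$1,118.64 → $1,354.68
  Nov: +$1,118.64 − $916.32 → $1,557.00
  Dec: +$1,118.64 − $1,790.76 → $884.88
  Jan: +$1,118.64 → $2,003.52
  Feb: +$1,118.64 → $3,122.16
  Mar: +$1,118.64 − $5,359.44 → -$1,118.64
  Apr: +$1,118.64 → $0.00
Lowest trial balance = -$1,118.64 (Mar)
Initial deposit = cushion − low point = $2,237.28 − (-$1,118.64) = $3,355.92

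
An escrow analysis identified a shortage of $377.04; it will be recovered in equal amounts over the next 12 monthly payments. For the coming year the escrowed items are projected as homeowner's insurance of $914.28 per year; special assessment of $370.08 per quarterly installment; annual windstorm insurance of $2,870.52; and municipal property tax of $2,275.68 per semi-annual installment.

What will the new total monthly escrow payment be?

$849.46

Homeowner's insurance = $914.28 per year
Special assessment = $370.08 × 4 = $1,480.32 per year
Windstorm insurance = $2,870.52 per year
Municipal property tax = $2,275.68 × 2 = $4,551.36 per year
Annual escrow total = $914.28 + $1,480.32 + $2,870.52 + $4,551.36 = $9,816.48
Per month = $9,816.48 / 12 = $818.04
Shortage spread = $377.04 ÷ 12 = $31.42/mo
New monthly escrow = $818.04 + $31.42 = $849.46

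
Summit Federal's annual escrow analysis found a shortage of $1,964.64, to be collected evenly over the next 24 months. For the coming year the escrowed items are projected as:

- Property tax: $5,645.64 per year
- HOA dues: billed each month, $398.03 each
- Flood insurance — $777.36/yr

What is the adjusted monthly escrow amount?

$1,015.14

Property tax — $5,645.64/yr
HOA dues — $398.03 × 12 = $4,776.36/yr
Flood insurance — $777.36/yr
Yearly total = $11,199.36
Per month = $11,199.36 ÷ 12 = $933.28
Shortage per month = $1,964.64 ÷ 24 = $81.86
New monthly escrow = $933.28 + $81.86 = $1,015.14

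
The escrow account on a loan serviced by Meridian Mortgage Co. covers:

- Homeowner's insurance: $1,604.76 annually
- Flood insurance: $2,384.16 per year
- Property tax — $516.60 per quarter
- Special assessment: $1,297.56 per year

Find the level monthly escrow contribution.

Homeowner's insurance = $1,604.76/yr
Flood insurance = $2,384.16/yr
Property tax = $516.60 × 4 = $2,066.40/yr
Special assessment = $1,297.56/yr
Total annual escrow = $1,604.76 + $2,384.16 + $2,066.40 + $1,297.56 = $7,352.88
Monthly escrow = $7,352.88 ÷ 12 = $612.74

$612.74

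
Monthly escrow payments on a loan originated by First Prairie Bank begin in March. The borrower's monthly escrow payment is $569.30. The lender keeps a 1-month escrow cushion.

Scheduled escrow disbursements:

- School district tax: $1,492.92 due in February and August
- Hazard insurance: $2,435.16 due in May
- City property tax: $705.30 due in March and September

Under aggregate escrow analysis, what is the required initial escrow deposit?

Cushion = 1 × $569.30 = $569.30
Trial balance (start $0, +$569.30 each month, − disbursements):
  Mar: +$569.30 − $705.30 → -$136.00
  Apr: +$569.30 → $433.30
  May: +$569.30 − $2,435.16 → -$1,432.56
  Jun: +$569.30 → -$863.26
  Jul: +$569.30 → -$293.96
  Aug: +$569.30 − $1,492.92 → -$1,217.58
  Sep: +$569.30 − $705.30 → -$1,353.58
  Oct: +$569.30 → -$784.28
  Nov: +$569.30 → -$214.98
  Dec: +$569.30 → $354.32
  Jan: +$569.30 → $923.62
  Feb: +$569.30 − $1,492.92 → $0.00
Lowest trial balance = -$1,432.56 (May)
Initial deposit = cushion − low point = $569.30 − (-$1,432.56) = $2,001.86

$2,001.86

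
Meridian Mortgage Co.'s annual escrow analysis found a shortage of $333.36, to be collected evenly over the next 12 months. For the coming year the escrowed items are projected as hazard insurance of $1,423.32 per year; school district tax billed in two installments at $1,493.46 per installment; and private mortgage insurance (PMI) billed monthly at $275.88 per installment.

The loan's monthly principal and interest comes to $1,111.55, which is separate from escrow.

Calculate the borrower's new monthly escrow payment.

$671.18

Hazard insurance: $1,423.32
School district tax: $1,493.46 × 2 = $2,986.92
Private mortgage insurance (PMI): $275.88 × 12 = $3,310.56
Annual escrow total = $1,423.32 + $2,986.92 + $3,310.56 = $7,720.80
Base monthly escrow = $7,720.80 / 12 = $643.40
Shortage spread = $333.36 ÷ 12 = $27.78/mo
Adjusted monthly = $643.40 + $27.78 = $671.18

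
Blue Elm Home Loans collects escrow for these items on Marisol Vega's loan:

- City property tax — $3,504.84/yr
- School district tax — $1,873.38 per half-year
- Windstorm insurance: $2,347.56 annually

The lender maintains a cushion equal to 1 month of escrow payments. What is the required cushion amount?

City property tax: $3,504.84/yr
School district tax: $1,873.38 × 2 = $3,746.76/yr
Windstorm insurance: $2,347.56/yr
Yearly total = $3,504.84 + $3,746.76 + $2,347.56 = $9,599.16
Monthly escrow = $9,599.16 / 12 = $799.93
Required cushion = 1 × $799.93 = $799.93

$799.93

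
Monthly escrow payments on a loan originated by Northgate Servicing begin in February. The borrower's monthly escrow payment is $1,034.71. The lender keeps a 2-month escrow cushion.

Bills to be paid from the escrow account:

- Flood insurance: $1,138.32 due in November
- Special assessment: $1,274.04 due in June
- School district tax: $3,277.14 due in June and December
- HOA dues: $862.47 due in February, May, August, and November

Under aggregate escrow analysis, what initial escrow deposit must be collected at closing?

$3,171.99

Cushion = 2 × $1,034.71 = $2,069.42
Trial balance (start $0, +$1,034.71 each month, − disbursements):
  Feb: +$1,034.71 − $862.47 → $172.24
  Mar: +$1,034.71 → $1,206.95
  Apr: +$1,034.71 → $2,241.66
  May: +$1,034.71 − $862.47 → $2,413.90
  Jun: +$1,034.71 − $4,551.18 → -$1,102.57
  Jul: +$1,034.71 → -$67.86
  Aug: +$1,034.71 − $862.47 → $104.38
  Sep: +$1,034.71 → $1,139.09
  Oct: +$1,034.71 → $2,173.80
  Nov: +$1,034.71 − $2,000.79 → $1,207.72
  Dec: +$1,034.71 − $3,277.14 → -$1,034.71
  Jan: +$1,034.71 → $0.00
Lowest trial balance = -$1,102.57 (Jun)
Initial deposit = cushion − low point = $2,069.42 − (-$1,102.57) = $3,171.99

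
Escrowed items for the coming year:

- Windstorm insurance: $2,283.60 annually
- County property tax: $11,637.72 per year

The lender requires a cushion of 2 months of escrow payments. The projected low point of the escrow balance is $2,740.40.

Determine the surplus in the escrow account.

Windstorm insurance: $2,283.60/yr
County property tax: $11,637.72/yr
Total annual escrow = $13,921.32
Base monthly escrow = $13,921.32 / 12 = $1,160.11
Cushion = 2 × $1,160.11 = $2,320.22
Excess over cushion: $2,740.40 − $2,320.22 = $420.18

$420.18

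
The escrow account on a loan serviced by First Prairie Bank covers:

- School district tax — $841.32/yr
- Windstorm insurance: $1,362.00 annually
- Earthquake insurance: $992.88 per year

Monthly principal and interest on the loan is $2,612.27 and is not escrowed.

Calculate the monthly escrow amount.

School district tax — $841.32/yr
Windstorm insurance — $1,362.00/yr
Earthquake insurance — $992.88/yr
Annual escrow total = $841.32 + $1,362.00 + $992.88 = $3,196.20
Monthly = $3,196.20 ÷ 12 = $266.35

$266.35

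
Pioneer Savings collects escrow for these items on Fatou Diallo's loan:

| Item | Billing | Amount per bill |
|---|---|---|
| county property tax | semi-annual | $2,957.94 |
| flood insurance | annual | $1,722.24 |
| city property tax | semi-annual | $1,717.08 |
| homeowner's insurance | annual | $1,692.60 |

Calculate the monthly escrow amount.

County property tax: $2,957.94 × 2 = $5,915.88 annually
Flood insurance: $1,722.24 annually
City property tax: $1,717.08 × 2 = $3,434.16 annually
Homeowner's insurance: $1,692.60 annually
Annual escrow total = $5,915.88 + $1,722.24 + $3,434.16 + $1,692.60 = $12,764.88
Base monthly escrow = $12,764.88 / 12 = $1,063.74

$1,063.74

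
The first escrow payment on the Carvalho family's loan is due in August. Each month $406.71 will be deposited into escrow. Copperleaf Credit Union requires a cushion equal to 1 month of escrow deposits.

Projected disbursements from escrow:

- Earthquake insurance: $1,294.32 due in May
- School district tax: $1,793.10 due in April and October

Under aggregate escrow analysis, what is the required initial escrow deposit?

Cushion = 1 × $406.71 = $406.71
Trial balance (start $0, +$406.71 each month, − disbursements):
  Aug: +$406.71 → $406.71
  Sep: +$406.71 → $813.42
  Oct: +$406.71 − $1,793.10 → -$572.97
  Nov: +$406.71 → -$166.26
  Dec: +$406.71 → $240.45
  Jan: +$406.71 → $647.16
  Feb: +$406.71 → $1,053.87
  Mar: +$406.71 → $1,460.58
  Apr: +$406.71 − $1,793.10 → $74.19
  May: +$406.71 − $1,294.32 → -$813.42
  Jun: +$406.71 → -$406.71
  Jul: +$406.71 → $0.00
Lowest trial balance = -$813.42 (May)
Initial deposit = cushion − low point = $406.71 − (-$813.42) = $1,220.13

$1,220.13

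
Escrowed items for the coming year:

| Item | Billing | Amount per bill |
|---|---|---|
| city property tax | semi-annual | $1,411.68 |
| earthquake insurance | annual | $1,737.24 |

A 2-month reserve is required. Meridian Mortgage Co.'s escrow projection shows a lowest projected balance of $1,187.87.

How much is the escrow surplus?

$427.77

City property tax: $1,411.68 × 2 = $2,823.36/yr
Earthquake insurance: $1,737.24/yr
Total per year = $2,823.36 + $1,737.24 = $4,560.60
Per month = $4,560.60 / 12 = $380.05
Cushion = 2 × $380.05 = $760.10
Surplus = $1,187.87 − $760.10 = $427.77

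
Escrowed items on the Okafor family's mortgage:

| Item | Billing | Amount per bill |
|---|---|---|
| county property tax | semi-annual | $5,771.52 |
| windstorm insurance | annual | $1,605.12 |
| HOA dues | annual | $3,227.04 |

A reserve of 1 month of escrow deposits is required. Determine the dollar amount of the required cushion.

$1,364.60

County property tax: $5,771.52 × 2 = $11,543.04/yr
Windstorm insurance: $1,605.12/yr
HOA dues: $3,227.04/yr
Yearly total = $11,543.04 + $1,605.12 + $3,227.04 = $16,375.20
Per month = $16,375.20 ÷ 12 = $1,364.60
Cushion = 1 × $1,364.60 = $1,364.60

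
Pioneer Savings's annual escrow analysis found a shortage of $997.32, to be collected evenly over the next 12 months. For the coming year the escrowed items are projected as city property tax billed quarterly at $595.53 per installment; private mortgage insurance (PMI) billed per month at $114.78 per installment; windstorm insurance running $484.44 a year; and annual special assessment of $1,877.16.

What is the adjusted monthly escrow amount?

$593.20

City property tax: $595.53 × 4 = $2,382.12 annually
Private mortgage insurance (PMI): $114.78 × 12 = $1,377.36 annually
Windstorm insurance: $484.44 annually
Special assessment: $1,877.16 annually
Total per year = $6,121.08
Monthly escrow = $6,121.08 ÷ 12 = $510.09
Shortage spread = $997.32 ÷ 12 = $83.11/mo
Adjusted monthly = $510.09 + $83.11 = $593.20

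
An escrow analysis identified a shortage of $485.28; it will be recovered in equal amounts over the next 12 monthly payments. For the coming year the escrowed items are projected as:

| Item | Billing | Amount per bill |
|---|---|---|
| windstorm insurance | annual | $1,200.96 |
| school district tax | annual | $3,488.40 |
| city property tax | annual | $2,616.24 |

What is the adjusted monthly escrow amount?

Windstorm insurance: $1,200.96 annually
School district tax: $3,488.40 annually
City property tax: $2,616.24 annually
Total per year = $1,200.96 + $3,488.40 + $2,616.24 = $7,305.60
Per month = $7,305.60 / 12 = $608.80
Shortage spread = $485.28 ÷ 12 = $40.44/mo
New monthly escrow = $608.80 + $40.44 = $649.24

$649.24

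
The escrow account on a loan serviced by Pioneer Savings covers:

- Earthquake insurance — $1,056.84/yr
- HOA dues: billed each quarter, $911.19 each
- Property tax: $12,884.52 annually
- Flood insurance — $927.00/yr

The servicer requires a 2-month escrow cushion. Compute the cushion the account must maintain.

Earthquake insurance = $1,056.84/yr
HOA dues = $911.19 × 4 = $3,644.76/yr
Property tax = $12,884.52/yr
Flood insurance = $927.00/yr
Total per year = $1,056.84 + $3,644.76 + $12,884.52 + $927.00 = $18,513.12
Monthly = $18,513.12 / 12 = $1,542.76
Required cushion = 2 × $1,542.76 = $3,085.52

$3,085.52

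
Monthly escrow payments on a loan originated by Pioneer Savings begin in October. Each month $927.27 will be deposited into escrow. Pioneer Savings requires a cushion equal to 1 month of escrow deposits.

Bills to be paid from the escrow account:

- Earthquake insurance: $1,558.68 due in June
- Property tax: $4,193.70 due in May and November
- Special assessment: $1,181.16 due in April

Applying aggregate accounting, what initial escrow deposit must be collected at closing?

$3,709.08

Cushion = 1 × $927.27 = $927.27
Trial balance (start $0, +$927.27 each month, − disbursements):
  Oct: +$927.27 → $927.27
  Nov: +$927.27 − $4,193.70 → -$2,339.16
  Dec: +$927.27 → -$1,411.89
  Jan: +$927.27 → -$484.62
  Feb: +$927.27 → $442.65
  Mar: +$927.27 → $1,369.92
  Apr: +$927.27 − $1,181.16 → $1,116.03
  May: +$927.27 − $4,193.70 → -$2,150.40
  Jun: +$927.27 − $1,558.68 → -$2,781.81
  Jul: +$927.27 → -$1,854.54
  Aug: +$927.27 → -$927.27
  Sep: +$927.27 → $0.00
Lowest trial balance = -$2,781.81 (Jun)
Initial deposit = cushion − low point = $927.27 − (-$2,781.81) = $3,709.08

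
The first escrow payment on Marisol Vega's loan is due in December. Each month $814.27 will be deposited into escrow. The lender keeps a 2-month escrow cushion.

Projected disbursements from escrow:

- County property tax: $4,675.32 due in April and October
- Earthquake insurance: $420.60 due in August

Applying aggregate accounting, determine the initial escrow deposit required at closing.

$2,442.81

Cushion = 2 × $814.27 = $1,628.54
Trial balance (start $0, +$814.27 each month, − disbursements):
  Dec: +$814.27 → $814.27
  Jan: +$814.27 → $1,628.54
  Feb: +$814.27 → $2,442.81
  Mar: +$814.27 → $3,257.08
  Apr: +$814.27 − $4,675.32 → -$603.97
  May: +$814.27 → $210.30
  Jun: +$814.27 → $1,024.57
  Jul: +$814.27 → $1,838.84
  Aug: +$814.27 − $420.60 → $2,232.51
  Sep: +$814.27 → $3,046.78
  Oct: +$814.27 − $4,675.32 → -$814.27
  Nov: +$814.27 → $0.00
Lowest trial balance = -$814.27 (Oct)
Initial deposit = cushion − low point = $1,628.54 − (-$814.27) = $2,442.81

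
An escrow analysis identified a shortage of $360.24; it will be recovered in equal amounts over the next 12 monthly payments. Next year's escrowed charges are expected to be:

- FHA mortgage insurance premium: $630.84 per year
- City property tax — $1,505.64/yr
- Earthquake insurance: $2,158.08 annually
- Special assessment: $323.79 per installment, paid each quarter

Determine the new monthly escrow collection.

FHA mortgage insurance premium: $630.84/yr
City property tax: $1,505.64/yr
Earthquake insurance: $2,158.08/yr
Special assessment: $323.79 × 4 = $1,295.16/yr
Total per year = $630.84 + $1,505.64 + $2,158.08 + $1,295.16 = $5,589.72
Per month = $5,589.72 ÷ 12 = $465.81
Monthly shortage recovery: $360.24 / 12 = $30.02
Adjusted monthly = $465.81 + $30.02 = $495.83

$495.83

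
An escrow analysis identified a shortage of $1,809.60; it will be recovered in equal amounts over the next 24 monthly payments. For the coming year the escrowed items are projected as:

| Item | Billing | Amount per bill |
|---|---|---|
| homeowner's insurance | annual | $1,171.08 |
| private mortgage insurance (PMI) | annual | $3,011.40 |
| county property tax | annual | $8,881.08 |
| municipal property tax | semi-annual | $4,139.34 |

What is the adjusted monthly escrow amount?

Homeowner's insurance = $1,171.08/yr
Private mortgage insurance (PMI) = $3,011.40/yr
County property tax = $8,881.08/yr
Municipal property tax = $4,139.34 × 2 = $8,278.68/yr
Total per year = $1,171.08 + $3,011.40 + $8,881.08 + $8,278.68 = $21,342.24
Base monthly escrow = $21,342.24 / 12 = $1,778.52
Shortage per month = $1,809.60 ÷ 24 = $75.40
Adjusted monthly = $1,778.52 + $75.40 = $1,853.92

$1,853.92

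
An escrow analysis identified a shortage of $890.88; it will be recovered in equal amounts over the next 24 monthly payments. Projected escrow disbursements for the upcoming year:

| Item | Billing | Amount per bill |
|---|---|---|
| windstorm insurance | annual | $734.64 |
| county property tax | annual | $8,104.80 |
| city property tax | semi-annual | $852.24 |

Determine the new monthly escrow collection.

$915.78

Windstorm insurance = $734.64 annually
County property tax = $8,104.80 annually
City property tax = $852.24 × 2 = $1,704.48 annually
Combined annual = $734.64 + $8,104.80 + $1,704.48 = $10,543.92
Monthly = $10,543.92 / 12 = $878.66
Shortage per month = $890.88 / 24 = $37.12
New monthly escrow = $878.66 + $37.12 = $915.78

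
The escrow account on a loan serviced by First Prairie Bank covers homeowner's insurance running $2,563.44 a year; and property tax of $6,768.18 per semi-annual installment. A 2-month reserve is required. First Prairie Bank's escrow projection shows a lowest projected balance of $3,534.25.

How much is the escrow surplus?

Homeowner's insurance = $2,563.44
Property tax = $6,768.18 × 2 = $13,536.36
Total per year = $16,099.80
Base monthly escrow = $16,099.80 ÷ 12 = $1,341.65
Required reserve = 2 × $1,341.65 = $2,683.30
Excess over cushion: $3,534.25 − $2,683.30 = $850.95

$850.95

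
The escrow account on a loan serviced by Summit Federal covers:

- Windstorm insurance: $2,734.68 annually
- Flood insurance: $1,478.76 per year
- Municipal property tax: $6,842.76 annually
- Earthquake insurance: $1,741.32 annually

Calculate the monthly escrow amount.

$1,066.46

Windstorm insurance: $2,734.68/yr
Flood insurance: $1,478.76/yr
Municipal property tax: $6,842.76/yr
Earthquake insurance: $1,741.32/yr
Combined annual = $2,734.68 + $1,478.76 + $6,842.76 + $1,741.32 = $12,797.52
Monthly escrow = $12,797.52 ÷ 12 = $1,066.46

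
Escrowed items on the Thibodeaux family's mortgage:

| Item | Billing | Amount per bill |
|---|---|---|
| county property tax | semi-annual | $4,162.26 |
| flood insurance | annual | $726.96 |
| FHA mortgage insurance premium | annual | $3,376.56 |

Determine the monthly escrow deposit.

$1,035.67

County property tax: $4,162.26 × 2 = $8,324.52 annually
Flood insurance: $726.96 annually
FHA mortgage insurance premium: $3,376.56 annually
Annual escrow total = $8,324.52 + $726.96 + $3,376.56 = $12,428.04
Monthly = $12,428.04 / 12 = $1,035.67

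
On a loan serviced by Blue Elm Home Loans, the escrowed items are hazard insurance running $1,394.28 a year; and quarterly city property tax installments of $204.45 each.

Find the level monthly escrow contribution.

Hazard insurance = $1,394.28 per year
City property tax = $204.45 × 4 = $817.80 per year
Combined annual = $1,394.28 + $817.80 = $2,212.08
Monthly escrow = $2,212.08 ÷ 12 = $184.34

$184.34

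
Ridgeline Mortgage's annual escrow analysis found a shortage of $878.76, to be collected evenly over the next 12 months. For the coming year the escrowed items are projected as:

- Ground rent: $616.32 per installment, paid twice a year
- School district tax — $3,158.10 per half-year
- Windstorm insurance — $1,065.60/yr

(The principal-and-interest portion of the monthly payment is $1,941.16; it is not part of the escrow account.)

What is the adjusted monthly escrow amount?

Ground rent: $616.32 × 2 = $1,232.64 per year
School district tax: $3,158.10 × 2 = $6,316.20 per year
Windstorm insurance: $1,065.60 per year
Annual escrow total = $1,232.64 + $6,316.20 + $1,065.60 = $8,614.44
Monthly = $8,614.44 ÷ 12 = $717.87
Shortage spread = $878.76 ÷ 12 = $73.23/mo
New monthly escrow = $717.87 + $73.23 = $791.10

$791.10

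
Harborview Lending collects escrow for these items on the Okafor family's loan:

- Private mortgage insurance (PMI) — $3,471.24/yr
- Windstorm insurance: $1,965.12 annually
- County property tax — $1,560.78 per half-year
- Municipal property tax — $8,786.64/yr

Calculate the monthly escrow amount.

Private mortgage insurance (PMI) = $3,471.24
Windstorm insurance = $1,965.12
County property tax = $1,560.78 × 2 = $3,121.56
Municipal property tax = $8,786.64
Combined annual = $3,471.24 + $1,965.12 + $3,121.56 + $8,786.64 = $17,344.56
Monthly = $17,344.56 / 12 = $1,445.38

$1,445.38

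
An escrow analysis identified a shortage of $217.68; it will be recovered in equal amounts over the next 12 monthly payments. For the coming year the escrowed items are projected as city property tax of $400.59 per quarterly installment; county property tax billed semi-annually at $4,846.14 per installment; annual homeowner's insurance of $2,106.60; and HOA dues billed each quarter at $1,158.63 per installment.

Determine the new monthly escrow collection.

$1,521.12

City property tax — $400.59 × 4 = $1,602.36 annually
County property tax — $4,846.14 × 2 = $9,692.28 annually
Homeowner's insurance — $2,106.60 annually
HOA dues — $1,158.63 × 4 = $4,634.52 annually
Annual escrow total = $18,035.76
Monthly escrow = $18,035.76 / 12 = $1,502.98
Shortage spread = $217.68 / 12 = $18.14/mo
New monthly escrow = $1,502.98 + $18.14 = $1,521.12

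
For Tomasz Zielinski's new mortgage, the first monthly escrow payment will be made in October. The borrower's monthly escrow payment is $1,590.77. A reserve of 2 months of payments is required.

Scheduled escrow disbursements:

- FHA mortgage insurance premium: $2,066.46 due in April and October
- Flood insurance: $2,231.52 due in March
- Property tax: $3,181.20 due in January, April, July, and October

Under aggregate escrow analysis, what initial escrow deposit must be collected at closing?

$7,954.19

Cushion = 2 × $1,590.77 = $3,181.54
Trial balance (start $0, +$1,590.77 each month, − disbursements):
  Oct: +$1,590.77 − $5,247.66 → -$3,656.89
  Nov: +$1,590.77 → -$2,066.12
  Dec: +$1,590.77 → -$475.35
  Jan: +$1,590.77 − $3,181.20 → -$2,065.78
  Feb: +$1,590.77 → -$475.01
  Mar: +$1,590.77 − $2,231.52 → -$1,115.76
  Apr: +$1,590.77 − $5,247.66 → -$4,772.65
  May: +$1,590.77 → -$3,181.88
  Jun: +$1,590.77 → -$1,591.11
  Jul: +$1,590.77 − $3,181.20 → -$3,181.54
  Aug: +$1,590.77 → -$1,590.77
  Sep: +$1,590.77 → $0.00
Lowest trial balance = -$4,772.65 (Apr)
Initial deposit = cushion − low point = $3,181.54 − (-$4,772.65) = $7,954.19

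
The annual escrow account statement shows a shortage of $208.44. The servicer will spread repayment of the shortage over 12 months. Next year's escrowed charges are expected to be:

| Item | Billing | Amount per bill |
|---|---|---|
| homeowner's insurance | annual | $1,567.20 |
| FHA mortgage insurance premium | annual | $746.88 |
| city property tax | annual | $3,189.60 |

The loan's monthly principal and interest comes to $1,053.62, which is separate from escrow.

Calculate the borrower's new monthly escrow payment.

Homeowner's insurance: $1,567.20 annually
FHA mortgage insurance premium: $746.88 annually
City property tax: $3,189.60 annually
Combined annual = $5,503.68
Monthly escrow = $5,503.68 ÷ 12 = $458.64
Monthly shortage recovery: $208.44 / 12 = $17.37
New monthly escrow = $458.64 + $17.37 = $476.01

$476.01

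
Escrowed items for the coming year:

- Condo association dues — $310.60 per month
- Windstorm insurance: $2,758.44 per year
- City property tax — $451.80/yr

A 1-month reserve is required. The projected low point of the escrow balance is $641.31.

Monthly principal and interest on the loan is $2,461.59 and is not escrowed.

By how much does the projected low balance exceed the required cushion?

$63.19

Condo association dues — $310.60 × 12 = $3,727.20 annually
Windstorm insurance — $2,758.44 annually
City property tax — $451.80 annually
Total per year = $3,727.20 + $2,758.44 + $451.80 = $6,937.44
Monthly escrow = $6,937.44 / 12 = $578.12
Required cushion = 1 × $578.12 = $578.12
Excess over cushion: $641.31 − $578.12 = $63.19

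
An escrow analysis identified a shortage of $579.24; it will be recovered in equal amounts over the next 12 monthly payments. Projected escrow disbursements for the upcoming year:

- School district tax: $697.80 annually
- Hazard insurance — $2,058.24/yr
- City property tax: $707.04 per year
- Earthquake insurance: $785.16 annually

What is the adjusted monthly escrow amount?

School district tax = $697.80/yr
Hazard insurance = $2,058.24/yr
City property tax = $707.04/yr
Earthquake insurance = $785.16/yr
Total annual escrow = $697.80 + $2,058.24 + $707.04 + $785.16 = $4,248.24
Base monthly escrow = $4,248.24 ÷ 12 = $354.02
Shortage per month = $579.24 / 12 = $48.27
New monthly escrow = $354.02 + $48.27 = $402.29

$402.29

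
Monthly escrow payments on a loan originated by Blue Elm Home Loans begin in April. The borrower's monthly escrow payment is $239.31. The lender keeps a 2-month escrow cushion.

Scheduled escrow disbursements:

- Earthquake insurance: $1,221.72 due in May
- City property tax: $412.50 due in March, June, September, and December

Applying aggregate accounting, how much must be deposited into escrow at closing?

$1,394.91

Cushion = 2 × $239.31 = $478.62
Trial balance (start $0, +$239.31 each month, − disbursements):
  Apr: +$239.31 → $239.31
  May: +$239.31 − $1,221.72 → -$743.10
  Jun: +$239.31 − $412.50 → -$916.29
  Jul: +$239.31 → -$676.98
  Aug: +$239.31 → -$437.67
  Sep: +$239.31 − $412.50 → -$610.86
  Oct: +$239.31 → -$371.55
  Nov: +$239.31 → -$132.24
  Dec: +$239.31 − $412.50 → -$305.43
  Jan: +$239.31 → -$66.12
  Feb: +$239.31 → $173.19
  Mar: +$239.31 − $412.50 → $0.00
Lowest trial balance = -$916.29 (Jun)
Initial deposit = cushion − low point = $478.62 − (-$916.29) = $1,394.91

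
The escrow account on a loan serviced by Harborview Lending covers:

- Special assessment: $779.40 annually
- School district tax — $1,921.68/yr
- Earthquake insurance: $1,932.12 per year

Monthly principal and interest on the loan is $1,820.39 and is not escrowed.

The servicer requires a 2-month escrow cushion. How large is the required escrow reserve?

Special assessment — $779.40 annually
School district tax — $1,921.68 annually
Earthquake insurance — $1,932.12 annually
Annual escrow total = $4,633.20
Monthly escrow = $4,633.20 ÷ 12 = $386.10
Cushion = 2 × $386.10 = $772.20

$772.20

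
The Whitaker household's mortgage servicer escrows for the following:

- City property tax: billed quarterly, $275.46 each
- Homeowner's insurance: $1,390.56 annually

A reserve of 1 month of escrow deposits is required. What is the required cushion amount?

City property tax = $275.46 × 4 = $1,101.84 per year
Homeowner's insurance = $1,390.56 per year
Annual escrow total = $1,101.84 + $1,390.56 = $2,492.40
Monthly = $2,492.40 / 12 = $207.70
Reserve = 1 × $207.70 = $207.70

$207.70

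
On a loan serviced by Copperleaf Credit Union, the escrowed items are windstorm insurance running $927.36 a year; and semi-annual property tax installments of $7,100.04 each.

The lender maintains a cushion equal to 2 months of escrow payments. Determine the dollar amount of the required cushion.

Windstorm insurance — $927.36/yr
Property tax — $7,100.04 × 2 = $14,200.08/yr
Total annual escrow = $927.36 + $14,200.08 = $15,127.44
Per month = $15,127.44 ÷ 12 = $1,260.62
Required cushion = 2 × $1,260.62 = $2,521.24

$2,521.24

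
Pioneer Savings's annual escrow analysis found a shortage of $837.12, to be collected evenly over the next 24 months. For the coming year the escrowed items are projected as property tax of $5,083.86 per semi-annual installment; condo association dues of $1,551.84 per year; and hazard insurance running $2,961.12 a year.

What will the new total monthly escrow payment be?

$1,258.27

Property tax — $5,083.86 × 2 = $10,167.72 per year
Condo association dues — $1,551.84 per year
Hazard insurance — $2,961.12 per year
Yearly total = $14,680.68
Base monthly escrow = $14,680.68 / 12 = $1,223.39
Shortage per month = $837.12 ÷ 24 = $34.88
Adjusted monthly = $1,223.39 + $34.88 = $1,258.27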